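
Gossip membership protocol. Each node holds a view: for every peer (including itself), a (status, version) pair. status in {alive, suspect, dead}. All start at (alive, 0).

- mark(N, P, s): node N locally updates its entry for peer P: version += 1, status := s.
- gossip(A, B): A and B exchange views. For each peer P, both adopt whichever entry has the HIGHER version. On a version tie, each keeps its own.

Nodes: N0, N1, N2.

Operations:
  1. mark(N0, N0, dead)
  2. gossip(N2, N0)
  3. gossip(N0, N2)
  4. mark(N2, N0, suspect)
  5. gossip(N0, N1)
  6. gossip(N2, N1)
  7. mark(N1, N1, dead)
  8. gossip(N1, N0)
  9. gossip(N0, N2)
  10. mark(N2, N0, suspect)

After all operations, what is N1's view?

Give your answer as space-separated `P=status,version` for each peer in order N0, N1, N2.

Answer: N0=suspect,2 N1=dead,1 N2=alive,0

Derivation:
Op 1: N0 marks N0=dead -> (dead,v1)
Op 2: gossip N2<->N0 -> N2.N0=(dead,v1) N2.N1=(alive,v0) N2.N2=(alive,v0) | N0.N0=(dead,v1) N0.N1=(alive,v0) N0.N2=(alive,v0)
Op 3: gossip N0<->N2 -> N0.N0=(dead,v1) N0.N1=(alive,v0) N0.N2=(alive,v0) | N2.N0=(dead,v1) N2.N1=(alive,v0) N2.N2=(alive,v0)
Op 4: N2 marks N0=suspect -> (suspect,v2)
Op 5: gossip N0<->N1 -> N0.N0=(dead,v1) N0.N1=(alive,v0) N0.N2=(alive,v0) | N1.N0=(dead,v1) N1.N1=(alive,v0) N1.N2=(alive,v0)
Op 6: gossip N2<->N1 -> N2.N0=(suspect,v2) N2.N1=(alive,v0) N2.N2=(alive,v0) | N1.N0=(suspect,v2) N1.N1=(alive,v0) N1.N2=(alive,v0)
Op 7: N1 marks N1=dead -> (dead,v1)
Op 8: gossip N1<->N0 -> N1.N0=(suspect,v2) N1.N1=(dead,v1) N1.N2=(alive,v0) | N0.N0=(suspect,v2) N0.N1=(dead,v1) N0.N2=(alive,v0)
Op 9: gossip N0<->N2 -> N0.N0=(suspect,v2) N0.N1=(dead,v1) N0.N2=(alive,v0) | N2.N0=(suspect,v2) N2.N1=(dead,v1) N2.N2=(alive,v0)
Op 10: N2 marks N0=suspect -> (suspect,v3)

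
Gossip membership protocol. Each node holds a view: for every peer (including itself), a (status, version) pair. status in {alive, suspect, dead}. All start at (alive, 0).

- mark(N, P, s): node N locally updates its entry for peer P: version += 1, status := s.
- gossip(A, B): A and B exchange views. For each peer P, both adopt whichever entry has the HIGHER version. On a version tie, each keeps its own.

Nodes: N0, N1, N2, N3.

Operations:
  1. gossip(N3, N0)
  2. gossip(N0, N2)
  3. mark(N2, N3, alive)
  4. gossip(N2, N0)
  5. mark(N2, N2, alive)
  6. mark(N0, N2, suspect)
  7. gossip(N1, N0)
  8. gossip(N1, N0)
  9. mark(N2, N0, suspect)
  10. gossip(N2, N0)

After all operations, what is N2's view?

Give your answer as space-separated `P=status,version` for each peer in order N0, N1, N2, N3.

Op 1: gossip N3<->N0 -> N3.N0=(alive,v0) N3.N1=(alive,v0) N3.N2=(alive,v0) N3.N3=(alive,v0) | N0.N0=(alive,v0) N0.N1=(alive,v0) N0.N2=(alive,v0) N0.N3=(alive,v0)
Op 2: gossip N0<->N2 -> N0.N0=(alive,v0) N0.N1=(alive,v0) N0.N2=(alive,v0) N0.N3=(alive,v0) | N2.N0=(alive,v0) N2.N1=(alive,v0) N2.N2=(alive,v0) N2.N3=(alive,v0)
Op 3: N2 marks N3=alive -> (alive,v1)
Op 4: gossip N2<->N0 -> N2.N0=(alive,v0) N2.N1=(alive,v0) N2.N2=(alive,v0) N2.N3=(alive,v1) | N0.N0=(alive,v0) N0.N1=(alive,v0) N0.N2=(alive,v0) N0.N3=(alive,v1)
Op 5: N2 marks N2=alive -> (alive,v1)
Op 6: N0 marks N2=suspect -> (suspect,v1)
Op 7: gossip N1<->N0 -> N1.N0=(alive,v0) N1.N1=(alive,v0) N1.N2=(suspect,v1) N1.N3=(alive,v1) | N0.N0=(alive,v0) N0.N1=(alive,v0) N0.N2=(suspect,v1) N0.N3=(alive,v1)
Op 8: gossip N1<->N0 -> N1.N0=(alive,v0) N1.N1=(alive,v0) N1.N2=(suspect,v1) N1.N3=(alive,v1) | N0.N0=(alive,v0) N0.N1=(alive,v0) N0.N2=(suspect,v1) N0.N3=(alive,v1)
Op 9: N2 marks N0=suspect -> (suspect,v1)
Op 10: gossip N2<->N0 -> N2.N0=(suspect,v1) N2.N1=(alive,v0) N2.N2=(alive,v1) N2.N3=(alive,v1) | N0.N0=(suspect,v1) N0.N1=(alive,v0) N0.N2=(suspect,v1) N0.N3=(alive,v1)

Answer: N0=suspect,1 N1=alive,0 N2=alive,1 N3=alive,1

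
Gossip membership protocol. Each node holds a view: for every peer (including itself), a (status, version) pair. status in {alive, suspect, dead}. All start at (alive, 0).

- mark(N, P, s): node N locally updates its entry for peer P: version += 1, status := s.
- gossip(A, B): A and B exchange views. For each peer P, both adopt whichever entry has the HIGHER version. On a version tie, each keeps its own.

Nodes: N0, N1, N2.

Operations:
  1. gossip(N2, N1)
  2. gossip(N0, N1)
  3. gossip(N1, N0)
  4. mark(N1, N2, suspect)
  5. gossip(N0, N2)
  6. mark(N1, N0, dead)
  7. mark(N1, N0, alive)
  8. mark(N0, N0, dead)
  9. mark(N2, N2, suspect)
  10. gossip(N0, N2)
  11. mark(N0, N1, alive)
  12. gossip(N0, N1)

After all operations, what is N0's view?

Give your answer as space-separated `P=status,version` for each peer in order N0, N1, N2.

Answer: N0=alive,2 N1=alive,1 N2=suspect,1

Derivation:
Op 1: gossip N2<->N1 -> N2.N0=(alive,v0) N2.N1=(alive,v0) N2.N2=(alive,v0) | N1.N0=(alive,v0) N1.N1=(alive,v0) N1.N2=(alive,v0)
Op 2: gossip N0<->N1 -> N0.N0=(alive,v0) N0.N1=(alive,v0) N0.N2=(alive,v0) | N1.N0=(alive,v0) N1.N1=(alive,v0) N1.N2=(alive,v0)
Op 3: gossip N1<->N0 -> N1.N0=(alive,v0) N1.N1=(alive,v0) N1.N2=(alive,v0) | N0.N0=(alive,v0) N0.N1=(alive,v0) N0.N2=(alive,v0)
Op 4: N1 marks N2=suspect -> (suspect,v1)
Op 5: gossip N0<->N2 -> N0.N0=(alive,v0) N0.N1=(alive,v0) N0.N2=(alive,v0) | N2.N0=(alive,v0) N2.N1=(alive,v0) N2.N2=(alive,v0)
Op 6: N1 marks N0=dead -> (dead,v1)
Op 7: N1 marks N0=alive -> (alive,v2)
Op 8: N0 marks N0=dead -> (dead,v1)
Op 9: N2 marks N2=suspect -> (suspect,v1)
Op 10: gossip N0<->N2 -> N0.N0=(dead,v1) N0.N1=(alive,v0) N0.N2=(suspect,v1) | N2.N0=(dead,v1) N2.N1=(alive,v0) N2.N2=(suspect,v1)
Op 11: N0 marks N1=alive -> (alive,v1)
Op 12: gossip N0<->N1 -> N0.N0=(alive,v2) N0.N1=(alive,v1) N0.N2=(suspect,v1) | N1.N0=(alive,v2) N1.N1=(alive,v1) N1.N2=(suspect,v1)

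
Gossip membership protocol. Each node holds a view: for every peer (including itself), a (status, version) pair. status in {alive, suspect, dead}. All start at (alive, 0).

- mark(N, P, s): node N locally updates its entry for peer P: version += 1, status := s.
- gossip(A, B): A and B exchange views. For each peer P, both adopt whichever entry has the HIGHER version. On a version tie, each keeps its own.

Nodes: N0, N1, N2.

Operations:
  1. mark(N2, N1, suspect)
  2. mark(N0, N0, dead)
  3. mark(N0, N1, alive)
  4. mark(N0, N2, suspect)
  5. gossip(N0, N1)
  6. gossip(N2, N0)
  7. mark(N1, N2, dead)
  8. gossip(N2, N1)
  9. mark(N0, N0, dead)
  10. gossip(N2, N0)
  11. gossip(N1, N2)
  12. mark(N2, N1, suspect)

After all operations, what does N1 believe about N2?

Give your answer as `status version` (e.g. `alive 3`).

Op 1: N2 marks N1=suspect -> (suspect,v1)
Op 2: N0 marks N0=dead -> (dead,v1)
Op 3: N0 marks N1=alive -> (alive,v1)
Op 4: N0 marks N2=suspect -> (suspect,v1)
Op 5: gossip N0<->N1 -> N0.N0=(dead,v1) N0.N1=(alive,v1) N0.N2=(suspect,v1) | N1.N0=(dead,v1) N1.N1=(alive,v1) N1.N2=(suspect,v1)
Op 6: gossip N2<->N0 -> N2.N0=(dead,v1) N2.N1=(suspect,v1) N2.N2=(suspect,v1) | N0.N0=(dead,v1) N0.N1=(alive,v1) N0.N2=(suspect,v1)
Op 7: N1 marks N2=dead -> (dead,v2)
Op 8: gossip N2<->N1 -> N2.N0=(dead,v1) N2.N1=(suspect,v1) N2.N2=(dead,v2) | N1.N0=(dead,v1) N1.N1=(alive,v1) N1.N2=(dead,v2)
Op 9: N0 marks N0=dead -> (dead,v2)
Op 10: gossip N2<->N0 -> N2.N0=(dead,v2) N2.N1=(suspect,v1) N2.N2=(dead,v2) | N0.N0=(dead,v2) N0.N1=(alive,v1) N0.N2=(dead,v2)
Op 11: gossip N1<->N2 -> N1.N0=(dead,v2) N1.N1=(alive,v1) N1.N2=(dead,v2) | N2.N0=(dead,v2) N2.N1=(suspect,v1) N2.N2=(dead,v2)
Op 12: N2 marks N1=suspect -> (suspect,v2)

Answer: dead 2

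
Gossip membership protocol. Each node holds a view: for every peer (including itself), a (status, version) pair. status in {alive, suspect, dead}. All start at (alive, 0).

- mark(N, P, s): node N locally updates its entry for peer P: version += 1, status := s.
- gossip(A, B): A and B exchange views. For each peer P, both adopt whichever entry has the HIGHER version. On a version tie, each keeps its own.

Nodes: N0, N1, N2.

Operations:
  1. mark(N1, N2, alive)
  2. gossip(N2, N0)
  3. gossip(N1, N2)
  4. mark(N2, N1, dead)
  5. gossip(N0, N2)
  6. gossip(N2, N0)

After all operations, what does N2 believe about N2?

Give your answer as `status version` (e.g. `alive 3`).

Answer: alive 1

Derivation:
Op 1: N1 marks N2=alive -> (alive,v1)
Op 2: gossip N2<->N0 -> N2.N0=(alive,v0) N2.N1=(alive,v0) N2.N2=(alive,v0) | N0.N0=(alive,v0) N0.N1=(alive,v0) N0.N2=(alive,v0)
Op 3: gossip N1<->N2 -> N1.N0=(alive,v0) N1.N1=(alive,v0) N1.N2=(alive,v1) | N2.N0=(alive,v0) N2.N1=(alive,v0) N2.N2=(alive,v1)
Op 4: N2 marks N1=dead -> (dead,v1)
Op 5: gossip N0<->N2 -> N0.N0=(alive,v0) N0.N1=(dead,v1) N0.N2=(alive,v1) | N2.N0=(alive,v0) N2.N1=(dead,v1) N2.N2=(alive,v1)
Op 6: gossip N2<->N0 -> N2.N0=(alive,v0) N2.N1=(dead,v1) N2.N2=(alive,v1) | N0.N0=(alive,v0) N0.N1=(dead,v1) N0.N2=(alive,v1)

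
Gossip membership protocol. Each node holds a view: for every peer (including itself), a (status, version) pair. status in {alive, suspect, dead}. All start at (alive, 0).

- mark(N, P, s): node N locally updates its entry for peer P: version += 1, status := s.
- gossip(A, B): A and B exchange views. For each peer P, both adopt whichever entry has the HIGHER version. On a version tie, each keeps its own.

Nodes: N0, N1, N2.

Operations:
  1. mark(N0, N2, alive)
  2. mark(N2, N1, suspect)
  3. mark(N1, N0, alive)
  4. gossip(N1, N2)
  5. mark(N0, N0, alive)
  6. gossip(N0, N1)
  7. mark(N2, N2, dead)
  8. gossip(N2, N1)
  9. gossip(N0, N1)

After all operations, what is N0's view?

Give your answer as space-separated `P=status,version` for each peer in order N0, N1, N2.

Op 1: N0 marks N2=alive -> (alive,v1)
Op 2: N2 marks N1=suspect -> (suspect,v1)
Op 3: N1 marks N0=alive -> (alive,v1)
Op 4: gossip N1<->N2 -> N1.N0=(alive,v1) N1.N1=(suspect,v1) N1.N2=(alive,v0) | N2.N0=(alive,v1) N2.N1=(suspect,v1) N2.N2=(alive,v0)
Op 5: N0 marks N0=alive -> (alive,v1)
Op 6: gossip N0<->N1 -> N0.N0=(alive,v1) N0.N1=(suspect,v1) N0.N2=(alive,v1) | N1.N0=(alive,v1) N1.N1=(suspect,v1) N1.N2=(alive,v1)
Op 7: N2 marks N2=dead -> (dead,v1)
Op 8: gossip N2<->N1 -> N2.N0=(alive,v1) N2.N1=(suspect,v1) N2.N2=(dead,v1) | N1.N0=(alive,v1) N1.N1=(suspect,v1) N1.N2=(alive,v1)
Op 9: gossip N0<->N1 -> N0.N0=(alive,v1) N0.N1=(suspect,v1) N0.N2=(alive,v1) | N1.N0=(alive,v1) N1.N1=(suspect,v1) N1.N2=(alive,v1)

Answer: N0=alive,1 N1=suspect,1 N2=alive,1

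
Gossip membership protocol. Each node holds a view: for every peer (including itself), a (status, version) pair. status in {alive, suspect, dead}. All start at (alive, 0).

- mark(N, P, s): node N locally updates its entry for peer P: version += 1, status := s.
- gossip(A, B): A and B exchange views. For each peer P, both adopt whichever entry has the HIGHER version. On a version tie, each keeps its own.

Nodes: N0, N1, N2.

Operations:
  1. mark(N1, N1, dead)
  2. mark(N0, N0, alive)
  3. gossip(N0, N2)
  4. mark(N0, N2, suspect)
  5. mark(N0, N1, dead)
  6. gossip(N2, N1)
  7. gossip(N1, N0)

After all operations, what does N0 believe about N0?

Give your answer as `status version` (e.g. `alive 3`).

Answer: alive 1

Derivation:
Op 1: N1 marks N1=dead -> (dead,v1)
Op 2: N0 marks N0=alive -> (alive,v1)
Op 3: gossip N0<->N2 -> N0.N0=(alive,v1) N0.N1=(alive,v0) N0.N2=(alive,v0) | N2.N0=(alive,v1) N2.N1=(alive,v0) N2.N2=(alive,v0)
Op 4: N0 marks N2=suspect -> (suspect,v1)
Op 5: N0 marks N1=dead -> (dead,v1)
Op 6: gossip N2<->N1 -> N2.N0=(alive,v1) N2.N1=(dead,v1) N2.N2=(alive,v0) | N1.N0=(alive,v1) N1.N1=(dead,v1) N1.N2=(alive,v0)
Op 7: gossip N1<->N0 -> N1.N0=(alive,v1) N1.N1=(dead,v1) N1.N2=(suspect,v1) | N0.N0=(alive,v1) N0.N1=(dead,v1) N0.N2=(suspect,v1)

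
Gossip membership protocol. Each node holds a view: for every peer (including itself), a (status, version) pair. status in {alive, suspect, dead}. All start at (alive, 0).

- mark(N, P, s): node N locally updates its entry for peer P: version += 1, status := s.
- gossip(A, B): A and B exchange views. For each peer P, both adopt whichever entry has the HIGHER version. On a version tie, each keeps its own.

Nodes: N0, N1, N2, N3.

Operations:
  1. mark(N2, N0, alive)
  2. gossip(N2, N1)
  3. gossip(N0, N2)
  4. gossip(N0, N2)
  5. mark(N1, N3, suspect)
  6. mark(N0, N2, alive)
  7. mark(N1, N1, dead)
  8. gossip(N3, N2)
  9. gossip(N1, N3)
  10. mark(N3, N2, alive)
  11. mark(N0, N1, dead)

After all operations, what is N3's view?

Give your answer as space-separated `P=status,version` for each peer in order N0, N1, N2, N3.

Answer: N0=alive,1 N1=dead,1 N2=alive,1 N3=suspect,1

Derivation:
Op 1: N2 marks N0=alive -> (alive,v1)
Op 2: gossip N2<->N1 -> N2.N0=(alive,v1) N2.N1=(alive,v0) N2.N2=(alive,v0) N2.N3=(alive,v0) | N1.N0=(alive,v1) N1.N1=(alive,v0) N1.N2=(alive,v0) N1.N3=(alive,v0)
Op 3: gossip N0<->N2 -> N0.N0=(alive,v1) N0.N1=(alive,v0) N0.N2=(alive,v0) N0.N3=(alive,v0) | N2.N0=(alive,v1) N2.N1=(alive,v0) N2.N2=(alive,v0) N2.N3=(alive,v0)
Op 4: gossip N0<->N2 -> N0.N0=(alive,v1) N0.N1=(alive,v0) N0.N2=(alive,v0) N0.N3=(alive,v0) | N2.N0=(alive,v1) N2.N1=(alive,v0) N2.N2=(alive,v0) N2.N3=(alive,v0)
Op 5: N1 marks N3=suspect -> (suspect,v1)
Op 6: N0 marks N2=alive -> (alive,v1)
Op 7: N1 marks N1=dead -> (dead,v1)
Op 8: gossip N3<->N2 -> N3.N0=(alive,v1) N3.N1=(alive,v0) N3.N2=(alive,v0) N3.N3=(alive,v0) | N2.N0=(alive,v1) N2.N1=(alive,v0) N2.N2=(alive,v0) N2.N3=(alive,v0)
Op 9: gossip N1<->N3 -> N1.N0=(alive,v1) N1.N1=(dead,v1) N1.N2=(alive,v0) N1.N3=(suspect,v1) | N3.N0=(alive,v1) N3.N1=(dead,v1) N3.N2=(alive,v0) N3.N3=(suspect,v1)
Op 10: N3 marks N2=alive -> (alive,v1)
Op 11: N0 marks N1=dead -> (dead,v1)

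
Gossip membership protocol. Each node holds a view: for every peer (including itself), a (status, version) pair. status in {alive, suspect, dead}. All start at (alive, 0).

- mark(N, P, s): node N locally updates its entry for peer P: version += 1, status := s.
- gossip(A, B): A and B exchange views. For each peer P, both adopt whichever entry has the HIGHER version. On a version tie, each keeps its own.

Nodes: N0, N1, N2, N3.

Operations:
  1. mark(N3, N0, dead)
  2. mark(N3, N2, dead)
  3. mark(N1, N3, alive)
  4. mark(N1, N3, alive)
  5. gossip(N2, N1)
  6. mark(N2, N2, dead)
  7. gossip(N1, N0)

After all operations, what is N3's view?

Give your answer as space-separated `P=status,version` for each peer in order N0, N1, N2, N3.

Op 1: N3 marks N0=dead -> (dead,v1)
Op 2: N3 marks N2=dead -> (dead,v1)
Op 3: N1 marks N3=alive -> (alive,v1)
Op 4: N1 marks N3=alive -> (alive,v2)
Op 5: gossip N2<->N1 -> N2.N0=(alive,v0) N2.N1=(alive,v0) N2.N2=(alive,v0) N2.N3=(alive,v2) | N1.N0=(alive,v0) N1.N1=(alive,v0) N1.N2=(alive,v0) N1.N3=(alive,v2)
Op 6: N2 marks N2=dead -> (dead,v1)
Op 7: gossip N1<->N0 -> N1.N0=(alive,v0) N1.N1=(alive,v0) N1.N2=(alive,v0) N1.N3=(alive,v2) | N0.N0=(alive,v0) N0.N1=(alive,v0) N0.N2=(alive,v0) N0.N3=(alive,v2)

Answer: N0=dead,1 N1=alive,0 N2=dead,1 N3=alive,0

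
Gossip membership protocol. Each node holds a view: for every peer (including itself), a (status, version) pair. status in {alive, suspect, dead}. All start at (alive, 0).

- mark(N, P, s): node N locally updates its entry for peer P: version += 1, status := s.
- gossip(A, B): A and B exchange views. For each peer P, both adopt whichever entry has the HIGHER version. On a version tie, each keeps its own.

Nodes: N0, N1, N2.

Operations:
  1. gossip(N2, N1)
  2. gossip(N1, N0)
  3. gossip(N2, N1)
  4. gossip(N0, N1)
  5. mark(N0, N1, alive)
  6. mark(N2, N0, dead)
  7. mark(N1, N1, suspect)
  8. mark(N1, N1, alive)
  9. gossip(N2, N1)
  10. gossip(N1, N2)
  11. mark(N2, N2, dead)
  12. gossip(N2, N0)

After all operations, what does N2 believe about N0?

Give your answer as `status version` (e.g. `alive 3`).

Op 1: gossip N2<->N1 -> N2.N0=(alive,v0) N2.N1=(alive,v0) N2.N2=(alive,v0) | N1.N0=(alive,v0) N1.N1=(alive,v0) N1.N2=(alive,v0)
Op 2: gossip N1<->N0 -> N1.N0=(alive,v0) N1.N1=(alive,v0) N1.N2=(alive,v0) | N0.N0=(alive,v0) N0.N1=(alive,v0) N0.N2=(alive,v0)
Op 3: gossip N2<->N1 -> N2.N0=(alive,v0) N2.N1=(alive,v0) N2.N2=(alive,v0) | N1.N0=(alive,v0) N1.N1=(alive,v0) N1.N2=(alive,v0)
Op 4: gossip N0<->N1 -> N0.N0=(alive,v0) N0.N1=(alive,v0) N0.N2=(alive,v0) | N1.N0=(alive,v0) N1.N1=(alive,v0) N1.N2=(alive,v0)
Op 5: N0 marks N1=alive -> (alive,v1)
Op 6: N2 marks N0=dead -> (dead,v1)
Op 7: N1 marks N1=suspect -> (suspect,v1)
Op 8: N1 marks N1=alive -> (alive,v2)
Op 9: gossip N2<->N1 -> N2.N0=(dead,v1) N2.N1=(alive,v2) N2.N2=(alive,v0) | N1.N0=(dead,v1) N1.N1=(alive,v2) N1.N2=(alive,v0)
Op 10: gossip N1<->N2 -> N1.N0=(dead,v1) N1.N1=(alive,v2) N1.N2=(alive,v0) | N2.N0=(dead,v1) N2.N1=(alive,v2) N2.N2=(alive,v0)
Op 11: N2 marks N2=dead -> (dead,v1)
Op 12: gossip N2<->N0 -> N2.N0=(dead,v1) N2.N1=(alive,v2) N2.N2=(dead,v1) | N0.N0=(dead,v1) N0.N1=(alive,v2) N0.N2=(dead,v1)

Answer: dead 1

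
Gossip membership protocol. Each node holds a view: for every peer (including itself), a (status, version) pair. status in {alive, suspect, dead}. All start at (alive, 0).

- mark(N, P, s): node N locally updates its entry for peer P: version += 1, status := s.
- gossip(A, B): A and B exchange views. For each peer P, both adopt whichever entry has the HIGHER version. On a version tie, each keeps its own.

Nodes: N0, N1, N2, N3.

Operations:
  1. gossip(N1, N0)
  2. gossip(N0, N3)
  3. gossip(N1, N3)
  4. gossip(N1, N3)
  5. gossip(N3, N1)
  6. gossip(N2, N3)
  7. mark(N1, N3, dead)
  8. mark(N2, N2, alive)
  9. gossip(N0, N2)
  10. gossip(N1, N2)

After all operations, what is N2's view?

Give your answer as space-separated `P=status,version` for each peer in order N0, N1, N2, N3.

Answer: N0=alive,0 N1=alive,0 N2=alive,1 N3=dead,1

Derivation:
Op 1: gossip N1<->N0 -> N1.N0=(alive,v0) N1.N1=(alive,v0) N1.N2=(alive,v0) N1.N3=(alive,v0) | N0.N0=(alive,v0) N0.N1=(alive,v0) N0.N2=(alive,v0) N0.N3=(alive,v0)
Op 2: gossip N0<->N3 -> N0.N0=(alive,v0) N0.N1=(alive,v0) N0.N2=(alive,v0) N0.N3=(alive,v0) | N3.N0=(alive,v0) N3.N1=(alive,v0) N3.N2=(alive,v0) N3.N3=(alive,v0)
Op 3: gossip N1<->N3 -> N1.N0=(alive,v0) N1.N1=(alive,v0) N1.N2=(alive,v0) N1.N3=(alive,v0) | N3.N0=(alive,v0) N3.N1=(alive,v0) N3.N2=(alive,v0) N3.N3=(alive,v0)
Op 4: gossip N1<->N3 -> N1.N0=(alive,v0) N1.N1=(alive,v0) N1.N2=(alive,v0) N1.N3=(alive,v0) | N3.N0=(alive,v0) N3.N1=(alive,v0) N3.N2=(alive,v0) N3.N3=(alive,v0)
Op 5: gossip N3<->N1 -> N3.N0=(alive,v0) N3.N1=(alive,v0) N3.N2=(alive,v0) N3.N3=(alive,v0) | N1.N0=(alive,v0) N1.N1=(alive,v0) N1.N2=(alive,v0) N1.N3=(alive,v0)
Op 6: gossip N2<->N3 -> N2.N0=(alive,v0) N2.N1=(alive,v0) N2.N2=(alive,v0) N2.N3=(alive,v0) | N3.N0=(alive,v0) N3.N1=(alive,v0) N3.N2=(alive,v0) N3.N3=(alive,v0)
Op 7: N1 marks N3=dead -> (dead,v1)
Op 8: N2 marks N2=alive -> (alive,v1)
Op 9: gossip N0<->N2 -> N0.N0=(alive,v0) N0.N1=(alive,v0) N0.N2=(alive,v1) N0.N3=(alive,v0) | N2.N0=(alive,v0) N2.N1=(alive,v0) N2.N2=(alive,v1) N2.N3=(alive,v0)
Op 10: gossip N1<->N2 -> N1.N0=(alive,v0) N1.N1=(alive,v0) N1.N2=(alive,v1) N1.N3=(dead,v1) | N2.N0=(alive,v0) N2.N1=(alive,v0) N2.N2=(alive,v1) N2.N3=(dead,v1)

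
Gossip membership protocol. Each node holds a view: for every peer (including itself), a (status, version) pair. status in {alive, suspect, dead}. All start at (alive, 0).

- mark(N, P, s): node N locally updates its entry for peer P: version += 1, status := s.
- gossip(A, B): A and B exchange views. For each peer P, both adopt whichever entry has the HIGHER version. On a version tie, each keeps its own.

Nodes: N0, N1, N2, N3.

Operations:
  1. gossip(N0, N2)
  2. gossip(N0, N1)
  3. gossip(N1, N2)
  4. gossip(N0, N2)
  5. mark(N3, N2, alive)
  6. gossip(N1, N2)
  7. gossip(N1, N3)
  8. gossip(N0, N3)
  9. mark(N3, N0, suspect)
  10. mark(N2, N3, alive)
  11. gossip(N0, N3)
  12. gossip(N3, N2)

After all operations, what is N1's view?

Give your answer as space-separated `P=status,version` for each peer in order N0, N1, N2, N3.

Answer: N0=alive,0 N1=alive,0 N2=alive,1 N3=alive,0

Derivation:
Op 1: gossip N0<->N2 -> N0.N0=(alive,v0) N0.N1=(alive,v0) N0.N2=(alive,v0) N0.N3=(alive,v0) | N2.N0=(alive,v0) N2.N1=(alive,v0) N2.N2=(alive,v0) N2.N3=(alive,v0)
Op 2: gossip N0<->N1 -> N0.N0=(alive,v0) N0.N1=(alive,v0) N0.N2=(alive,v0) N0.N3=(alive,v0) | N1.N0=(alive,v0) N1.N1=(alive,v0) N1.N2=(alive,v0) N1.N3=(alive,v0)
Op 3: gossip N1<->N2 -> N1.N0=(alive,v0) N1.N1=(alive,v0) N1.N2=(alive,v0) N1.N3=(alive,v0) | N2.N0=(alive,v0) N2.N1=(alive,v0) N2.N2=(alive,v0) N2.N3=(alive,v0)
Op 4: gossip N0<->N2 -> N0.N0=(alive,v0) N0.N1=(alive,v0) N0.N2=(alive,v0) N0.N3=(alive,v0) | N2.N0=(alive,v0) N2.N1=(alive,v0) N2.N2=(alive,v0) N2.N3=(alive,v0)
Op 5: N3 marks N2=alive -> (alive,v1)
Op 6: gossip N1<->N2 -> N1.N0=(alive,v0) N1.N1=(alive,v0) N1.N2=(alive,v0) N1.N3=(alive,v0) | N2.N0=(alive,v0) N2.N1=(alive,v0) N2.N2=(alive,v0) N2.N3=(alive,v0)
Op 7: gossip N1<->N3 -> N1.N0=(alive,v0) N1.N1=(alive,v0) N1.N2=(alive,v1) N1.N3=(alive,v0) | N3.N0=(alive,v0) N3.N1=(alive,v0) N3.N2=(alive,v1) N3.N3=(alive,v0)
Op 8: gossip N0<->N3 -> N0.N0=(alive,v0) N0.N1=(alive,v0) N0.N2=(alive,v1) N0.N3=(alive,v0) | N3.N0=(alive,v0) N3.N1=(alive,v0) N3.N2=(alive,v1) N3.N3=(alive,v0)
Op 9: N3 marks N0=suspect -> (suspect,v1)
Op 10: N2 marks N3=alive -> (alive,v1)
Op 11: gossip N0<->N3 -> N0.N0=(suspect,v1) N0.N1=(alive,v0) N0.N2=(alive,v1) N0.N3=(alive,v0) | N3.N0=(suspect,v1) N3.N1=(alive,v0) N3.N2=(alive,v1) N3.N3=(alive,v0)
Op 12: gossip N3<->N2 -> N3.N0=(suspect,v1) N3.N1=(alive,v0) N3.N2=(alive,v1) N3.N3=(alive,v1) | N2.N0=(suspect,v1) N2.N1=(alive,v0) N2.N2=(alive,v1) N2.N3=(alive,v1)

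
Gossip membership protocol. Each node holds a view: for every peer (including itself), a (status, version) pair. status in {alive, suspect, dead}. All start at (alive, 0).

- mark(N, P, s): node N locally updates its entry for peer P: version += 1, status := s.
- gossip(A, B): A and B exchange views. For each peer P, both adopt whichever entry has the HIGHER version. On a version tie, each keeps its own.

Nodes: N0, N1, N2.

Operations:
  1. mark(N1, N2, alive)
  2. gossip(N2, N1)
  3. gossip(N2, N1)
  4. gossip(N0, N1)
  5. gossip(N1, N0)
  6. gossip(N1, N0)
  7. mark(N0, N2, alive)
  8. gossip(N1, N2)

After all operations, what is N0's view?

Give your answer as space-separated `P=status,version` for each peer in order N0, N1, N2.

Answer: N0=alive,0 N1=alive,0 N2=alive,2

Derivation:
Op 1: N1 marks N2=alive -> (alive,v1)
Op 2: gossip N2<->N1 -> N2.N0=(alive,v0) N2.N1=(alive,v0) N2.N2=(alive,v1) | N1.N0=(alive,v0) N1.N1=(alive,v0) N1.N2=(alive,v1)
Op 3: gossip N2<->N1 -> N2.N0=(alive,v0) N2.N1=(alive,v0) N2.N2=(alive,v1) | N1.N0=(alive,v0) N1.N1=(alive,v0) N1.N2=(alive,v1)
Op 4: gossip N0<->N1 -> N0.N0=(alive,v0) N0.N1=(alive,v0) N0.N2=(alive,v1) | N1.N0=(alive,v0) N1.N1=(alive,v0) N1.N2=(alive,v1)
Op 5: gossip N1<->N0 -> N1.N0=(alive,v0) N1.N1=(alive,v0) N1.N2=(alive,v1) | N0.N0=(alive,v0) N0.N1=(alive,v0) N0.N2=(alive,v1)
Op 6: gossip N1<->N0 -> N1.N0=(alive,v0) N1.N1=(alive,v0) N1.N2=(alive,v1) | N0.N0=(alive,v0) N0.N1=(alive,v0) N0.N2=(alive,v1)
Op 7: N0 marks N2=alive -> (alive,v2)
Op 8: gossip N1<->N2 -> N1.N0=(alive,v0) N1.N1=(alive,v0) N1.N2=(alive,v1) | N2.N0=(alive,v0) N2.N1=(alive,v0) N2.N2=(alive,v1)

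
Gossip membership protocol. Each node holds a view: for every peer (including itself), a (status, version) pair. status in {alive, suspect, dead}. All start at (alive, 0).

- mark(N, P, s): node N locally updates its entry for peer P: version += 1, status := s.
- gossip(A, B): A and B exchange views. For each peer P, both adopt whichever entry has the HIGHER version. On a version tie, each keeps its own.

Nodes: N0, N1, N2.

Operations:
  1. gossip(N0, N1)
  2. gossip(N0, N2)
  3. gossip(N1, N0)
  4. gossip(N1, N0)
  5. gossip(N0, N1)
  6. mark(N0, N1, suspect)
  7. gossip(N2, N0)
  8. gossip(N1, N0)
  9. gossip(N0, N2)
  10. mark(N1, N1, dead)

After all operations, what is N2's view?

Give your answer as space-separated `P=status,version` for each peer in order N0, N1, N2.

Answer: N0=alive,0 N1=suspect,1 N2=alive,0

Derivation:
Op 1: gossip N0<->N1 -> N0.N0=(alive,v0) N0.N1=(alive,v0) N0.N2=(alive,v0) | N1.N0=(alive,v0) N1.N1=(alive,v0) N1.N2=(alive,v0)
Op 2: gossip N0<->N2 -> N0.N0=(alive,v0) N0.N1=(alive,v0) N0.N2=(alive,v0) | N2.N0=(alive,v0) N2.N1=(alive,v0) N2.N2=(alive,v0)
Op 3: gossip N1<->N0 -> N1.N0=(alive,v0) N1.N1=(alive,v0) N1.N2=(alive,v0) | N0.N0=(alive,v0) N0.N1=(alive,v0) N0.N2=(alive,v0)
Op 4: gossip N1<->N0 -> N1.N0=(alive,v0) N1.N1=(alive,v0) N1.N2=(alive,v0) | N0.N0=(alive,v0) N0.N1=(alive,v0) N0.N2=(alive,v0)
Op 5: gossip N0<->N1 -> N0.N0=(alive,v0) N0.N1=(alive,v0) N0.N2=(alive,v0) | N1.N0=(alive,v0) N1.N1=(alive,v0) N1.N2=(alive,v0)
Op 6: N0 marks N1=suspect -> (suspect,v1)
Op 7: gossip N2<->N0 -> N2.N0=(alive,v0) N2.N1=(suspect,v1) N2.N2=(alive,v0) | N0.N0=(alive,v0) N0.N1=(suspect,v1) N0.N2=(alive,v0)
Op 8: gossip N1<->N0 -> N1.N0=(alive,v0) N1.N1=(suspect,v1) N1.N2=(alive,v0) | N0.N0=(alive,v0) N0.N1=(suspect,v1) N0.N2=(alive,v0)
Op 9: gossip N0<->N2 -> N0.N0=(alive,v0) N0.N1=(suspect,v1) N0.N2=(alive,v0) | N2.N0=(alive,v0) N2.N1=(suspect,v1) N2.N2=(alive,v0)
Op 10: N1 marks N1=dead -> (dead,v2)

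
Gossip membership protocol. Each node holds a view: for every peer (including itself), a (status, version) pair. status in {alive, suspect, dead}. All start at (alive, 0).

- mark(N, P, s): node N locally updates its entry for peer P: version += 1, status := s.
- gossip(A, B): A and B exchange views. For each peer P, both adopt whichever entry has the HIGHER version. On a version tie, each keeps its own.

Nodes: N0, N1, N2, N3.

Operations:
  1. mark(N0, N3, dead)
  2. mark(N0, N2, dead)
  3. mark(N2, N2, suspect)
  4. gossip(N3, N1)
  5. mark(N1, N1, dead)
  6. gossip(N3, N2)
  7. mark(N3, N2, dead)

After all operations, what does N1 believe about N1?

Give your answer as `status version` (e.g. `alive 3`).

Op 1: N0 marks N3=dead -> (dead,v1)
Op 2: N0 marks N2=dead -> (dead,v1)
Op 3: N2 marks N2=suspect -> (suspect,v1)
Op 4: gossip N3<->N1 -> N3.N0=(alive,v0) N3.N1=(alive,v0) N3.N2=(alive,v0) N3.N3=(alive,v0) | N1.N0=(alive,v0) N1.N1=(alive,v0) N1.N2=(alive,v0) N1.N3=(alive,v0)
Op 5: N1 marks N1=dead -> (dead,v1)
Op 6: gossip N3<->N2 -> N3.N0=(alive,v0) N3.N1=(alive,v0) N3.N2=(suspect,v1) N3.N3=(alive,v0) | N2.N0=(alive,v0) N2.N1=(alive,v0) N2.N2=(suspect,v1) N2.N3=(alive,v0)
Op 7: N3 marks N2=dead -> (dead,v2)

Answer: dead 1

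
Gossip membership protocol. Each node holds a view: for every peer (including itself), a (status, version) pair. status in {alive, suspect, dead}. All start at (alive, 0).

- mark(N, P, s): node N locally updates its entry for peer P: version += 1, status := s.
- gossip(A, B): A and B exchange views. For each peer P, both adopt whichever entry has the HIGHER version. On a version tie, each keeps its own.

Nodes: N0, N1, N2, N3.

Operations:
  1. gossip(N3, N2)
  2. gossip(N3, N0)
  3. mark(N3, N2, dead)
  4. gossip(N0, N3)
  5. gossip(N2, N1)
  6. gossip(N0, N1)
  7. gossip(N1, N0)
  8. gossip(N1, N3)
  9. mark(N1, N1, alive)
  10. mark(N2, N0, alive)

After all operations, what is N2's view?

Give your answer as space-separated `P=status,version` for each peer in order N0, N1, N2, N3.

Op 1: gossip N3<->N2 -> N3.N0=(alive,v0) N3.N1=(alive,v0) N3.N2=(alive,v0) N3.N3=(alive,v0) | N2.N0=(alive,v0) N2.N1=(alive,v0) N2.N2=(alive,v0) N2.N3=(alive,v0)
Op 2: gossip N3<->N0 -> N3.N0=(alive,v0) N3.N1=(alive,v0) N3.N2=(alive,v0) N3.N3=(alive,v0) | N0.N0=(alive,v0) N0.N1=(alive,v0) N0.N2=(alive,v0) N0.N3=(alive,v0)
Op 3: N3 marks N2=dead -> (dead,v1)
Op 4: gossip N0<->N3 -> N0.N0=(alive,v0) N0.N1=(alive,v0) N0.N2=(dead,v1) N0.N3=(alive,v0) | N3.N0=(alive,v0) N3.N1=(alive,v0) N3.N2=(dead,v1) N3.N3=(alive,v0)
Op 5: gossip N2<->N1 -> N2.N0=(alive,v0) N2.N1=(alive,v0) N2.N2=(alive,v0) N2.N3=(alive,v0) | N1.N0=(alive,v0) N1.N1=(alive,v0) N1.N2=(alive,v0) N1.N3=(alive,v0)
Op 6: gossip N0<->N1 -> N0.N0=(alive,v0) N0.N1=(alive,v0) N0.N2=(dead,v1) N0.N3=(alive,v0) | N1.N0=(alive,v0) N1.N1=(alive,v0) N1.N2=(dead,v1) N1.N3=(alive,v0)
Op 7: gossip N1<->N0 -> N1.N0=(alive,v0) N1.N1=(alive,v0) N1.N2=(dead,v1) N1.N3=(alive,v0) | N0.N0=(alive,v0) N0.N1=(alive,v0) N0.N2=(dead,v1) N0.N3=(alive,v0)
Op 8: gossip N1<->N3 -> N1.N0=(alive,v0) N1.N1=(alive,v0) N1.N2=(dead,v1) N1.N3=(alive,v0) | N3.N0=(alive,v0) N3.N1=(alive,v0) N3.N2=(dead,v1) N3.N3=(alive,v0)
Op 9: N1 marks N1=alive -> (alive,v1)
Op 10: N2 marks N0=alive -> (alive,v1)

Answer: N0=alive,1 N1=alive,0 N2=alive,0 N3=alive,0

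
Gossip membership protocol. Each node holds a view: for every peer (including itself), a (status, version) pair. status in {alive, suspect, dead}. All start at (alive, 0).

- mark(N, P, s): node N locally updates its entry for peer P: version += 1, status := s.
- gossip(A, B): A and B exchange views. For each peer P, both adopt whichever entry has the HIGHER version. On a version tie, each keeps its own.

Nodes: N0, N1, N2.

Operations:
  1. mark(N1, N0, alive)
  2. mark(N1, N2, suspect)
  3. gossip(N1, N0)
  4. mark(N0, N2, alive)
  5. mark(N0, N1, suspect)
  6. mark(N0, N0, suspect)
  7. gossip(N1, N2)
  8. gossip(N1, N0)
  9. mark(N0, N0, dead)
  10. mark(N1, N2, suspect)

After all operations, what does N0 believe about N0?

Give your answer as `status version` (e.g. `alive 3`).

Op 1: N1 marks N0=alive -> (alive,v1)
Op 2: N1 marks N2=suspect -> (suspect,v1)
Op 3: gossip N1<->N0 -> N1.N0=(alive,v1) N1.N1=(alive,v0) N1.N2=(suspect,v1) | N0.N0=(alive,v1) N0.N1=(alive,v0) N0.N2=(suspect,v1)
Op 4: N0 marks N2=alive -> (alive,v2)
Op 5: N0 marks N1=suspect -> (suspect,v1)
Op 6: N0 marks N0=suspect -> (suspect,v2)
Op 7: gossip N1<->N2 -> N1.N0=(alive,v1) N1.N1=(alive,v0) N1.N2=(suspect,v1) | N2.N0=(alive,v1) N2.N1=(alive,v0) N2.N2=(suspect,v1)
Op 8: gossip N1<->N0 -> N1.N0=(suspect,v2) N1.N1=(suspect,v1) N1.N2=(alive,v2) | N0.N0=(suspect,v2) N0.N1=(suspect,v1) N0.N2=(alive,v2)
Op 9: N0 marks N0=dead -> (dead,v3)
Op 10: N1 marks N2=suspect -> (suspect,v3)

Answer: dead 3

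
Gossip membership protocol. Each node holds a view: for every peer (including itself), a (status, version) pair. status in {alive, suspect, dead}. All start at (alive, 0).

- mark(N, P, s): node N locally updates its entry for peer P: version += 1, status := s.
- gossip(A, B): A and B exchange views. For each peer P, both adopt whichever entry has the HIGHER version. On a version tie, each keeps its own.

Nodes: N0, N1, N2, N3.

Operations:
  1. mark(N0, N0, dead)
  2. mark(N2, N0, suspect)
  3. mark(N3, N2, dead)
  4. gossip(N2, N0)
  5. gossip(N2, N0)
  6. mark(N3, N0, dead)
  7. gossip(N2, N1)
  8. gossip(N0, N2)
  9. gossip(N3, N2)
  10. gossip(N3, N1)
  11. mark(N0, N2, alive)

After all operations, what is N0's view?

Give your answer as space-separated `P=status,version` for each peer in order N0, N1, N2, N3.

Op 1: N0 marks N0=dead -> (dead,v1)
Op 2: N2 marks N0=suspect -> (suspect,v1)
Op 3: N3 marks N2=dead -> (dead,v1)
Op 4: gossip N2<->N0 -> N2.N0=(suspect,v1) N2.N1=(alive,v0) N2.N2=(alive,v0) N2.N3=(alive,v0) | N0.N0=(dead,v1) N0.N1=(alive,v0) N0.N2=(alive,v0) N0.N3=(alive,v0)
Op 5: gossip N2<->N0 -> N2.N0=(suspect,v1) N2.N1=(alive,v0) N2.N2=(alive,v0) N2.N3=(alive,v0) | N0.N0=(dead,v1) N0.N1=(alive,v0) N0.N2=(alive,v0) N0.N3=(alive,v0)
Op 6: N3 marks N0=dead -> (dead,v1)
Op 7: gossip N2<->N1 -> N2.N0=(suspect,v1) N2.N1=(alive,v0) N2.N2=(alive,v0) N2.N3=(alive,v0) | N1.N0=(suspect,v1) N1.N1=(alive,v0) N1.N2=(alive,v0) N1.N3=(alive,v0)
Op 8: gossip N0<->N2 -> N0.N0=(dead,v1) N0.N1=(alive,v0) N0.N2=(alive,v0) N0.N3=(alive,v0) | N2.N0=(suspect,v1) N2.N1=(alive,v0) N2.N2=(alive,v0) N2.N3=(alive,v0)
Op 9: gossip N3<->N2 -> N3.N0=(dead,v1) N3.N1=(alive,v0) N3.N2=(dead,v1) N3.N3=(alive,v0) | N2.N0=(suspect,v1) N2.N1=(alive,v0) N2.N2=(dead,v1) N2.N3=(alive,v0)
Op 10: gossip N3<->N1 -> N3.N0=(dead,v1) N3.N1=(alive,v0) N3.N2=(dead,v1) N3.N3=(alive,v0) | N1.N0=(suspect,v1) N1.N1=(alive,v0) N1.N2=(dead,v1) N1.N3=(alive,v0)
Op 11: N0 marks N2=alive -> (alive,v1)

Answer: N0=dead,1 N1=alive,0 N2=alive,1 N3=alive,0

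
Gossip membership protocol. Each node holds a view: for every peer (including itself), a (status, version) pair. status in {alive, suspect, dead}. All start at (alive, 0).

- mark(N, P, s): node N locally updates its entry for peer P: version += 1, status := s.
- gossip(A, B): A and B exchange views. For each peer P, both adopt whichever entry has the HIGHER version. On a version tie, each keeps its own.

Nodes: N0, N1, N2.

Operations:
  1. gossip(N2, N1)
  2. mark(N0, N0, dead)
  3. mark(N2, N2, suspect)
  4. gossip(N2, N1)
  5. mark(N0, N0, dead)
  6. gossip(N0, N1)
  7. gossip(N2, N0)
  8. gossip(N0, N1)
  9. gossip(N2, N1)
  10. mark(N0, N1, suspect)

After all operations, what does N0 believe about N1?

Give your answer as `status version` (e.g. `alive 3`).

Op 1: gossip N2<->N1 -> N2.N0=(alive,v0) N2.N1=(alive,v0) N2.N2=(alive,v0) | N1.N0=(alive,v0) N1.N1=(alive,v0) N1.N2=(alive,v0)
Op 2: N0 marks N0=dead -> (dead,v1)
Op 3: N2 marks N2=suspect -> (suspect,v1)
Op 4: gossip N2<->N1 -> N2.N0=(alive,v0) N2.N1=(alive,v0) N2.N2=(suspect,v1) | N1.N0=(alive,v0) N1.N1=(alive,v0) N1.N2=(suspect,v1)
Op 5: N0 marks N0=dead -> (dead,v2)
Op 6: gossip N0<->N1 -> N0.N0=(dead,v2) N0.N1=(alive,v0) N0.N2=(suspect,v1) | N1.N0=(dead,v2) N1.N1=(alive,v0) N1.N2=(suspect,v1)
Op 7: gossip N2<->N0 -> N2.N0=(dead,v2) N2.N1=(alive,v0) N2.N2=(suspect,v1) | N0.N0=(dead,v2) N0.N1=(alive,v0) N0.N2=(suspect,v1)
Op 8: gossip N0<->N1 -> N0.N0=(dead,v2) N0.N1=(alive,v0) N0.N2=(suspect,v1) | N1.N0=(dead,v2) N1.N1=(alive,v0) N1.N2=(suspect,v1)
Op 9: gossip N2<->N1 -> N2.N0=(dead,v2) N2.N1=(alive,v0) N2.N2=(suspect,v1) | N1.N0=(dead,v2) N1.N1=(alive,v0) N1.N2=(suspect,v1)
Op 10: N0 marks N1=suspect -> (suspect,v1)

Answer: suspect 1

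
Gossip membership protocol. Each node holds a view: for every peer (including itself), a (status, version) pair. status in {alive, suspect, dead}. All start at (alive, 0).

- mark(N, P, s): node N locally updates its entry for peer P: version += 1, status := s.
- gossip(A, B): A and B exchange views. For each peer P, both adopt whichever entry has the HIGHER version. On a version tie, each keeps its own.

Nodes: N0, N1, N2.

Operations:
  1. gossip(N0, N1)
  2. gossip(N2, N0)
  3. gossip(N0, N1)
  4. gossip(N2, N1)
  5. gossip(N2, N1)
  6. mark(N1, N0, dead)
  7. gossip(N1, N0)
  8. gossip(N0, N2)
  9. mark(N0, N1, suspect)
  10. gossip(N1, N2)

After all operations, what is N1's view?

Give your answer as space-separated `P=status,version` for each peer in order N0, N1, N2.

Answer: N0=dead,1 N1=alive,0 N2=alive,0

Derivation:
Op 1: gossip N0<->N1 -> N0.N0=(alive,v0) N0.N1=(alive,v0) N0.N2=(alive,v0) | N1.N0=(alive,v0) N1.N1=(alive,v0) N1.N2=(alive,v0)
Op 2: gossip N2<->N0 -> N2.N0=(alive,v0) N2.N1=(alive,v0) N2.N2=(alive,v0) | N0.N0=(alive,v0) N0.N1=(alive,v0) N0.N2=(alive,v0)
Op 3: gossip N0<->N1 -> N0.N0=(alive,v0) N0.N1=(alive,v0) N0.N2=(alive,v0) | N1.N0=(alive,v0) N1.N1=(alive,v0) N1.N2=(alive,v0)
Op 4: gossip N2<->N1 -> N2.N0=(alive,v0) N2.N1=(alive,v0) N2.N2=(alive,v0) | N1.N0=(alive,v0) N1.N1=(alive,v0) N1.N2=(alive,v0)
Op 5: gossip N2<->N1 -> N2.N0=(alive,v0) N2.N1=(alive,v0) N2.N2=(alive,v0) | N1.N0=(alive,v0) N1.N1=(alive,v0) N1.N2=(alive,v0)
Op 6: N1 marks N0=dead -> (dead,v1)
Op 7: gossip N1<->N0 -> N1.N0=(dead,v1) N1.N1=(alive,v0) N1.N2=(alive,v0) | N0.N0=(dead,v1) N0.N1=(alive,v0) N0.N2=(alive,v0)
Op 8: gossip N0<->N2 -> N0.N0=(dead,v1) N0.N1=(alive,v0) N0.N2=(alive,v0) | N2.N0=(dead,v1) N2.N1=(alive,v0) N2.N2=(alive,v0)
Op 9: N0 marks N1=suspect -> (suspect,v1)
Op 10: gossip N1<->N2 -> N1.N0=(dead,v1) N1.N1=(alive,v0) N1.N2=(alive,v0) | N2.N0=(dead,v1) N2.N1=(alive,v0) N2.N2=(alive,v0)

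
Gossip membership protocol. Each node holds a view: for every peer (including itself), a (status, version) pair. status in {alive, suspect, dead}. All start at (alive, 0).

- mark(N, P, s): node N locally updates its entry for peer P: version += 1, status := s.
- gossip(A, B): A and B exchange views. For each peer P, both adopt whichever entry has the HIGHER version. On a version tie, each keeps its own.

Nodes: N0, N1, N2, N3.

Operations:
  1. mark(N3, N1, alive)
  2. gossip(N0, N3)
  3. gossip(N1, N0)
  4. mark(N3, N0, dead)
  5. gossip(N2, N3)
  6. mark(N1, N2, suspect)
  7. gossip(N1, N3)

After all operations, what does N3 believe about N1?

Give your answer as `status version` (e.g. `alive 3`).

Op 1: N3 marks N1=alive -> (alive,v1)
Op 2: gossip N0<->N3 -> N0.N0=(alive,v0) N0.N1=(alive,v1) N0.N2=(alive,v0) N0.N3=(alive,v0) | N3.N0=(alive,v0) N3.N1=(alive,v1) N3.N2=(alive,v0) N3.N3=(alive,v0)
Op 3: gossip N1<->N0 -> N1.N0=(alive,v0) N1.N1=(alive,v1) N1.N2=(alive,v0) N1.N3=(alive,v0) | N0.N0=(alive,v0) N0.N1=(alive,v1) N0.N2=(alive,v0) N0.N3=(alive,v0)
Op 4: N3 marks N0=dead -> (dead,v1)
Op 5: gossip N2<->N3 -> N2.N0=(dead,v1) N2.N1=(alive,v1) N2.N2=(alive,v0) N2.N3=(alive,v0) | N3.N0=(dead,v1) N3.N1=(alive,v1) N3.N2=(alive,v0) N3.N3=(alive,v0)
Op 6: N1 marks N2=suspect -> (suspect,v1)
Op 7: gossip N1<->N3 -> N1.N0=(dead,v1) N1.N1=(alive,v1) N1.N2=(suspect,v1) N1.N3=(alive,v0) | N3.N0=(dead,v1) N3.N1=(alive,v1) N3.N2=(suspect,v1) N3.N3=(alive,v0)

Answer: alive 1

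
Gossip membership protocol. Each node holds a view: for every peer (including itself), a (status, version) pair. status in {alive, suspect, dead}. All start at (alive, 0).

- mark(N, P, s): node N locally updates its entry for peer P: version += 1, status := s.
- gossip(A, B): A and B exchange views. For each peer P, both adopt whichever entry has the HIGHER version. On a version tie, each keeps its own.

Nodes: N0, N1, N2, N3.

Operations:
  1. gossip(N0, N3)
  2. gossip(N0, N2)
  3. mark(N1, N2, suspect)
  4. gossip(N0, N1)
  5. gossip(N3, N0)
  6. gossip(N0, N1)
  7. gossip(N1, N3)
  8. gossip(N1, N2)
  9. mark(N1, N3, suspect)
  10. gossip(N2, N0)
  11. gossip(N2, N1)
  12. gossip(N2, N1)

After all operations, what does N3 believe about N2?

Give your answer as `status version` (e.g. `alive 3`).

Op 1: gossip N0<->N3 -> N0.N0=(alive,v0) N0.N1=(alive,v0) N0.N2=(alive,v0) N0.N3=(alive,v0) | N3.N0=(alive,v0) N3.N1=(alive,v0) N3.N2=(alive,v0) N3.N3=(alive,v0)
Op 2: gossip N0<->N2 -> N0.N0=(alive,v0) N0.N1=(alive,v0) N0.N2=(alive,v0) N0.N3=(alive,v0) | N2.N0=(alive,v0) N2.N1=(alive,v0) N2.N2=(alive,v0) N2.N3=(alive,v0)
Op 3: N1 marks N2=suspect -> (suspect,v1)
Op 4: gossip N0<->N1 -> N0.N0=(alive,v0) N0.N1=(alive,v0) N0.N2=(suspect,v1) N0.N3=(alive,v0) | N1.N0=(alive,v0) N1.N1=(alive,v0) N1.N2=(suspect,v1) N1.N3=(alive,v0)
Op 5: gossip N3<->N0 -> N3.N0=(alive,v0) N3.N1=(alive,v0) N3.N2=(suspect,v1) N3.N3=(alive,v0) | N0.N0=(alive,v0) N0.N1=(alive,v0) N0.N2=(suspect,v1) N0.N3=(alive,v0)
Op 6: gossip N0<->N1 -> N0.N0=(alive,v0) N0.N1=(alive,v0) N0.N2=(suspect,v1) N0.N3=(alive,v0) | N1.N0=(alive,v0) N1.N1=(alive,v0) N1.N2=(suspect,v1) N1.N3=(alive,v0)
Op 7: gossip N1<->N3 -> N1.N0=(alive,v0) N1.N1=(alive,v0) N1.N2=(suspect,v1) N1.N3=(alive,v0) | N3.N0=(alive,v0) N3.N1=(alive,v0) N3.N2=(suspect,v1) N3.N3=(alive,v0)
Op 8: gossip N1<->N2 -> N1.N0=(alive,v0) N1.N1=(alive,v0) N1.N2=(suspect,v1) N1.N3=(alive,v0) | N2.N0=(alive,v0) N2.N1=(alive,v0) N2.N2=(suspect,v1) N2.N3=(alive,v0)
Op 9: N1 marks N3=suspect -> (suspect,v1)
Op 10: gossip N2<->N0 -> N2.N0=(alive,v0) N2.N1=(alive,v0) N2.N2=(suspect,v1) N2.N3=(alive,v0) | N0.N0=(alive,v0) N0.N1=(alive,v0) N0.N2=(suspect,v1) N0.N3=(alive,v0)
Op 11: gossip N2<->N1 -> N2.N0=(alive,v0) N2.N1=(alive,v0) N2.N2=(suspect,v1) N2.N3=(suspect,v1) | N1.N0=(alive,v0) N1.N1=(alive,v0) N1.N2=(suspect,v1) N1.N3=(suspect,v1)
Op 12: gossip N2<->N1 -> N2.N0=(alive,v0) N2.N1=(alive,v0) N2.N2=(suspect,v1) N2.N3=(suspect,v1) | N1.N0=(alive,v0) N1.N1=(alive,v0) N1.N2=(suspect,v1) N1.N3=(suspect,v1)

Answer: suspect 1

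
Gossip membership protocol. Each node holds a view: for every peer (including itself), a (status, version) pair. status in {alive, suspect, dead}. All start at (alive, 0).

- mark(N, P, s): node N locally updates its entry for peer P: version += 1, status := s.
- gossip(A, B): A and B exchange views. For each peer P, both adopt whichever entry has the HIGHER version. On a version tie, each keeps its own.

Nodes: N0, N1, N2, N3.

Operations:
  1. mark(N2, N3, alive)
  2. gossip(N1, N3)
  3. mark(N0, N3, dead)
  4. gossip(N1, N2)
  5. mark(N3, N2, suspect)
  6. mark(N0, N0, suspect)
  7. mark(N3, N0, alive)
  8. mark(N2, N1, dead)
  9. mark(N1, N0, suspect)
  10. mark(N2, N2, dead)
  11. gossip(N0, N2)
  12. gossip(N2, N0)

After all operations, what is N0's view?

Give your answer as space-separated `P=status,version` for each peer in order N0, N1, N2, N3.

Answer: N0=suspect,1 N1=dead,1 N2=dead,1 N3=dead,1

Derivation:
Op 1: N2 marks N3=alive -> (alive,v1)
Op 2: gossip N1<->N3 -> N1.N0=(alive,v0) N1.N1=(alive,v0) N1.N2=(alive,v0) N1.N3=(alive,v0) | N3.N0=(alive,v0) N3.N1=(alive,v0) N3.N2=(alive,v0) N3.N3=(alive,v0)
Op 3: N0 marks N3=dead -> (dead,v1)
Op 4: gossip N1<->N2 -> N1.N0=(alive,v0) N1.N1=(alive,v0) N1.N2=(alive,v0) N1.N3=(alive,v1) | N2.N0=(alive,v0) N2.N1=(alive,v0) N2.N2=(alive,v0) N2.N3=(alive,v1)
Op 5: N3 marks N2=suspect -> (suspect,v1)
Op 6: N0 marks N0=suspect -> (suspect,v1)
Op 7: N3 marks N0=alive -> (alive,v1)
Op 8: N2 marks N1=dead -> (dead,v1)
Op 9: N1 marks N0=suspect -> (suspect,v1)
Op 10: N2 marks N2=dead -> (dead,v1)
Op 11: gossip N0<->N2 -> N0.N0=(suspect,v1) N0.N1=(dead,v1) N0.N2=(dead,v1) N0.N3=(dead,v1) | N2.N0=(suspect,v1) N2.N1=(dead,v1) N2.N2=(dead,v1) N2.N3=(alive,v1)
Op 12: gossip N2<->N0 -> N2.N0=(suspect,v1) N2.N1=(dead,v1) N2.N2=(dead,v1) N2.N3=(alive,v1) | N0.N0=(suspect,v1) N0.N1=(dead,v1) N0.N2=(dead,v1) N0.N3=(dead,v1)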